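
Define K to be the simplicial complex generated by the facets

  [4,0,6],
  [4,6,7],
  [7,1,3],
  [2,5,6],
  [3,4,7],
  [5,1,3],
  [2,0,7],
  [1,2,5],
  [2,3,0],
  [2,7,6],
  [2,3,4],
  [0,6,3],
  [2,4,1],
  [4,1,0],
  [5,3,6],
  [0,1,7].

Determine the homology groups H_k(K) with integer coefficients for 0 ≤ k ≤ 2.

H_0 ≅ Z,  H_1 ≅ Z^2,  H_2 ≅ Z.

Take the total order 0 < 1 < 2 < 3 < 4 < 5 < 6 < 7 on the vertex set. Then K (dimension 2) consists of the simplices:

  0-simplices (8): [0], [1], [2], [3], [4], [5], [6], [7]
  1-simplices (24): (24 of them)
  2-simplices (16): [0,1,4], [0,1,7], [0,2,3], [0,2,7], [0,3,6], [0,4,6], [1,2,4], [1,2,5], [1,3,5], [1,3,7], [2,3,4], [2,5,6], [2,6,7], [3,4,7], [3,5,6], [4,6,7]

giving chain groups C_0 ≅ Z^8, C_1 ≅ Z^24, C_2 ≅ Z^16.

∂_1: C_1 → C_0 is given by ∂[p,q] = [q] − [p].
As a 8×24 matrix over Z this has rank 7, with invariant factors (1,1,1,1,1,1,1).

Boundary ∂_2: C_2 → C_1 sends each 2-simplex [p,q,r] to [q,r] − [p,r] + [p,q]. For instance
  ∂[1,2,5] = [2,5] − [1,5] + [1,2],
  ∂[0,3,6] = [3,6] − [0,6] + [0,3].
The resulting 24×16 matrix has rank 15, and its Smith normal form has invariant factors (1,1,1,1,1,1,1,1,1,1,1,1,1,1,1).

Computing H_k = (kernel of ∂_k) / (image of ∂_{k+1}):

  H_0: rank C_0 − rank ∂_1 = 8 − 7 = 1, and the invariant factors of ∂_1 are all 1, so H_0 = Z.
  H_1: rank ker ∂_1 − rank ∂_2 = (24 − 7) − 15 = 2, and the invariant factors of ∂_2 are all 1, so H_1 = Z^2.
  H_2: rank ker ∂_2 − rank ∂_3 = (16 − 15) − 0 = 1, and there is no ∂_3, so H_2 = Z.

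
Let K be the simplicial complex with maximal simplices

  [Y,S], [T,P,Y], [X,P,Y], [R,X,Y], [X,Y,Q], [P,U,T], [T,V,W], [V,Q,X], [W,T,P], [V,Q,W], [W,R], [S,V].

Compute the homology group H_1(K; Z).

H_1 = Z^3.

Order the vertices as P < Q < R < S < T < U < V < W < X < Y. Listing each simplex with vertices in this order, K has dimension 2 with simplices:

  0-simplices (10): P, Q, R, S, T, U, V, W, X, Y
  1-simplices (21): PT, PU, PW, PX, PY, QV, QW, QX, QY, RW, RX, RY, SV, SY, TU, TV, TW, TY, VW, VX, XY
  2-simplices (9): PTU, PTW, PTY, PXY, QVW, QVX, QXY, RXY, TVW

so the chain groups are C_0 ≅ Z^10, C_1 ≅ Z^21, C_2 ≅ Z^9.

Boundary ∂_1: C_1 → C_0 is given by ∂[p,q] = [q] − [p]. For instance
  ∂PW = W − P.
As a 10×21 matrix over Z this has rank 9, with invariant factors (1,1,1,1,1,1,1,1,1).

∂_2: C_2 → C_1 maps a triangle to the signed sum of its edges. For instance
  ∂TVW = VW − TW + TV,
  ∂PTW = TW − PW + PT.
The resulting 21×9 matrix has rank 9, and its Smith normal form has invariant factors (1,1,1,1,1,1,1,1,1).

Reading off H_k = ker ∂_k / im ∂_{k+1}:

  H_1: rank ker ∂_1 − rank ∂_2 = (21 − 9) − 9 = 3, and the invariant factors of ∂_2 are all 1, so H_1 ≅ Z^3.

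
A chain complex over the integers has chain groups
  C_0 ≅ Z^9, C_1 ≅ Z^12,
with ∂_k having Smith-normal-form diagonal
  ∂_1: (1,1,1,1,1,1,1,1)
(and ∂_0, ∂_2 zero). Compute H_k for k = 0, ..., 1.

H_0 = Z,  H_1 = Z^4.

H_0: b_0 = 9 − 0 − 8 = 1; torsion from ∂_1 factors > 1: none. So H_0 = Z.
H_1: b_1 = 12 − 8 − 0 = 4; torsion from ∂_2 factors > 1: none. So H_1 = Z^4.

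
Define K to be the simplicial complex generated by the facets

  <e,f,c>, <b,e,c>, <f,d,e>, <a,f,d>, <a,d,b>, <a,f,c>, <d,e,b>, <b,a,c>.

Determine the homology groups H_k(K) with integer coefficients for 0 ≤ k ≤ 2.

Fix the vertex order a < b < c < d < e < f and write every simplex with vertices in increasing order. Then dim K = 2 and the simplices of K are:

  0-simplices (6): a, b, c, d, e, f
  1-simplices (12): ab, ac, ad, af, bc, bd, be, ce, cf, de, df, ef
  2-simplices (8): abc, abd, acf, adf, bce, bde, cef, def

so the chain groups are C_0 ≅ Z^6, C_1 ≅ Z^12, C_2 ≅ Z^8.

The boundary map ∂_1: C_1 → C_0 is given by ∂[p,q] = [q] − [p]. For instance
  ∂ad = d − a.
As a 6×12 matrix over Z this has rank 5, with invariant factors (1,1,1,1,1).

The boundary map ∂_2: C_2 → C_1 maps a triangle to the signed sum of its edges. For instance
  ∂bde = de − be + bd,
  ∂adf = df − af + ad.
The 12×8 boundary matrix has rank 7 and Smith normal form diag(1,1,1,1,1,1,1).

Computing H_k = (kernel of ∂_k) / (image of ∂_{k+1}):

  H_0: rank C_0 − rank ∂_1 = 6 − 5 = 1, and the invariant factors of ∂_1 are all 1, so H_0 ≅ Z.
  H_1: rank ker ∂_1 − rank ∂_2 = (12 − 5) − 7 = 0, and the invariant factors of ∂_2 are all 1, so H_1 ≅ 0.
  H_2: rank ker ∂_2 − rank ∂_3 = (8 − 7) − 0 = 1, and there is no ∂_3, so H_2 ≅ Z.

H_0 = Z,  H_1 = 0,  H_2 = Z.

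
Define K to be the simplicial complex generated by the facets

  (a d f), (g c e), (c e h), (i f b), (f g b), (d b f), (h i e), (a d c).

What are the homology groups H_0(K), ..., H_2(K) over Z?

H_0 = Z,  H_1 = Z^2,  H_2 = 0.

Fix the vertex order a < b < c < d < e < f < g < h < i and write every simplex with vertices in increasing order. Then dim K = 2 and the simplices of K are:

  0-simplices (9): a, b, c, d, e, f, g, h, i
  1-simplices (18): ac, ad, af, bd, bf, bg, bi, cd, ce, cg, ch, df, eg, eh, ei, fg, fi, hi
  2-simplices (8): acd, adf, bdf, bfg, bfi, ceg, ceh, ehi

so the chain groups are C_0 ≅ Z^9, C_1 ≅ Z^18, C_2 ≅ Z^8.

Boundary ∂_1: C_1 → C_0 sends each edge [p,q] (with p < q) to q − p.
This gives a 9×18 integer matrix of rank 8; reducing to Smith normal form yields diagonal entries (1,1,1,1,1,1,1,1).

Boundary ∂_2: C_2 → C_1 maps a triangle to the signed sum of its edges. For instance
  ∂adf = df − af + ad,
  ∂ceg = eg − cg + ce.
As a 18×8 matrix over Z this has rank 8, with invariant factors (1,1,1,1,1,1,1,1).

Reading off H_k = ker ∂_k / im ∂_{k+1}:

  H_0: rank C_0 − rank ∂_1 = 9 − 8 = 1, and the invariant factors of ∂_1 are all 1, so H_0 ≅ Z.
  H_1: rank ker ∂_1 − rank ∂_2 = (18 − 8) − 8 = 2, and the invariant factors of ∂_2 are all 1, so H_1 ≅ Z^2.
  H_2: rank ker ∂_2 − rank ∂_3 = (8 − 8) − 0 = 0, and there is no ∂_3, so H_2 ≅ 0.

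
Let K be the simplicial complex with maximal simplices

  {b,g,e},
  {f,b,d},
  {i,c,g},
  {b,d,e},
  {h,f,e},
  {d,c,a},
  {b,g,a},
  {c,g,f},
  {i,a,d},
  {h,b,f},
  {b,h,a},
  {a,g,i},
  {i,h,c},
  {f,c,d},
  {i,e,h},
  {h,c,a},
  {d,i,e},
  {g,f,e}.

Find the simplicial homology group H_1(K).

H_1 = Z × Z/2.

Take the total order a < b < c < d < e < f < g < h < i on the vertex set. Then K (dimension 2) consists of the simplices:

  0-simplices (9): a, b, c, d, e, f, g, h, i
  1-simplices (27): ab, ac, ad, ag, ah, ai, bd, be, bf, bg, bh, cd, cf, cg, ch, ci, de, df, di, ef, eg, eh, ei, fg, fh, gi, hi
  2-simplices (18): abg, abh, acd, ach, adi, agi, bde, bdf, beg, bfh, cdf, cfg, cgi, chi, dei, efg, efh, ehi

Hence C_0 ≅ Z^9, C_1 ≅ Z^27, C_2 ≅ Z^18.

∂_1: C_1 → C_0 maps an edge to its endpoints' difference, ∂[p,q] = q − p. For instance
  ∂ag = g − a.
As a 9×27 matrix over Z this has rank 8, with invariant factors (1,1,1,1,1,1,1,1).

Boundary ∂_2: C_2 → C_1 acts by ∂[p,q,r] = [q,r] − [p,r] + [p,q]. For instance
  ∂cfg = fg − cg + cf,
  ∂acd = cd − ad + ac.
The 27×18 boundary matrix has rank 18 and Smith normal form diag(1,1,1,1,1,1,1,1,1,1,1,1,1,1,1,1,1,2).

Reading off H_k = ker ∂_k / im ∂_{k+1}:

  H_1: rank ker ∂_1 − rank ∂_2 = (27 − 8) − 18 = 1, and ∂_2 has invariant factor 2 > 1, so H_1 ≅ Z × Z/2.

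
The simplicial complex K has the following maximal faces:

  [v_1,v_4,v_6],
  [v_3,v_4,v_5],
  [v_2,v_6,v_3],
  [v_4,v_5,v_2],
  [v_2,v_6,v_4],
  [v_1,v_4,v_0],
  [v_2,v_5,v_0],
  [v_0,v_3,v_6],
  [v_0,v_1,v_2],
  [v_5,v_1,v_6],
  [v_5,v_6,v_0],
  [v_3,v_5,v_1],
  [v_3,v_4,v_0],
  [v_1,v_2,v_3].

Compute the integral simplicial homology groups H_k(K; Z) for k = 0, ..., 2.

Fix the vertex order v_0 < v_1 < v_2 < v_3 < v_4 < v_5 < v_6 and write every simplex with vertices in increasing order. Then dim K = 2 and the simplices of K are:

  0-simplices (7): [v_0], [v_1], [v_2], [v_3], [v_4], [v_5], [v_6]
  1-simplices (21): (21 of them)
  2-simplices (14): (14 of them)

Hence C_0 ≅ Z^7, C_1 ≅ Z^21, C_2 ≅ Z^14.

Boundary ∂_1: C_1 → C_0 is given by ∂[p,q] = [q] − [p]. For instance
  ∂[v_5,v_6] = [v_6] − [v_5].
The 7×21 boundary matrix has rank 6 and Smith normal form diag(1,1,1,1,1,1).

∂_2: C_2 → C_1 sends each 2-simplex [p,q,r] to [q,r] − [p,r] + [p,q]. For instance
  ∂[v_0,v_1,v_4] = [v_1,v_4] − [v_0,v_4] + [v_0,v_1],
  ∂[v_0,v_3,v_6] = [v_3,v_6] − [v_0,v_6] + [v_0,v_3].
This gives a 21×14 integer matrix of rank 13; reducing to Smith normal form yields diagonal entries (1,1,1,1,1,1,1,1,1,1,1,1,1).

From H_k ≅ ker(∂_k) / im(∂_{k+1}) we obtain:

  H_0: rank C_0 − rank ∂_1 = 7 − 6 = 1, and the invariant factors of ∂_1 are all 1, so H_0 ≅ Z.
  H_1: rank ker ∂_1 − rank ∂_2 = (21 − 6) − 13 = 2, and the invariant factors of ∂_2 are all 1, so H_1 ≅ Z^2.
  H_2: rank ker ∂_2 − rank ∂_3 = (14 − 13) − 0 = 1, and there is no ∂_3, so H_2 ≅ Z.

H_0 ≅ Z,  H_1 ≅ Z^2,  H_2 ≅ Z.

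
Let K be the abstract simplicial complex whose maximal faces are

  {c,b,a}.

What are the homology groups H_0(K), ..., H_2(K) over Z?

Order the vertices as a < b < c. Listing each simplex with vertices in this order, K has dimension 2 with simplices:

  0-simplices (3): a, b, c
  1-simplices (3): ab, ac, bc
  2-simplices (1): abc

so the chain groups are C_0 ≅ Z^3, C_1 ≅ Z^3, C_2 ≅ Z^1.

The boundary map ∂_1: C_1 → C_0 sends each edge [p,q] (with p < q) to q − p. For instance
  ∂ac = c − a.
The 3×3 boundary matrix has rank 2 and Smith normal form diag(1,1).

∂_2: C_2 → C_1 sends each 2-simplex [p,q,r] to [q,r] − [p,r] + [p,q]. For instance
  ∂abc = bc − ac + ab.
The 3×1 boundary matrix has rank 1 and Smith normal form diag(1).

From H_k ≅ ker(∂_k) / im(∂_{k+1}) we obtain:

  H_0: rank C_0 − rank ∂_1 = 3 − 2 = 1, and the invariant factors of ∂_1 are all 1, so H_0 ≅ Z.
  H_1: rank ker ∂_1 − rank ∂_2 = (3 − 2) − 1 = 0, and the invariant factors of ∂_2 are all 1, so H_1 ≅ 0.
  H_2: rank ker ∂_2 − rank ∂_3 = (1 − 1) − 0 = 0, and there is no ∂_3, so H_2 ≅ 0.

H_0 ≅ Z,  H_1 = 0,  H_2 = 0.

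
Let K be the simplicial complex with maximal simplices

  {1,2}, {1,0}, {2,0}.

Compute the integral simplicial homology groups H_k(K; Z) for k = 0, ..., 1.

H_0 = Z,  H_1 = Z.

K has 3 vertices, 3 edges.
rank ∂_0 = 0, rank ∂_1 = 2 ⇒ b_0 = 3 − 0 − 2 = 1; all invariant factors of ∂_1 are 1 so no torsion. So H_0 ≅ Z.
rank ∂_1 = 2, rank ∂_2 = 0 ⇒ b_1 = 3 − 2 − 0 = 1. So H_1 ≅ Z.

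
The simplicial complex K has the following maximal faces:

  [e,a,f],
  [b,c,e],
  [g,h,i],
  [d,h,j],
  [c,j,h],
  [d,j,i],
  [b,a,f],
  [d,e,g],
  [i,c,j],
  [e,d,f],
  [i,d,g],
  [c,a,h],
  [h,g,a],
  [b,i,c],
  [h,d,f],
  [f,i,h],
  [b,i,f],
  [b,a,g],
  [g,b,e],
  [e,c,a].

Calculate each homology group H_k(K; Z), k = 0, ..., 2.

Take the total order a < b < c < d < e < f < g < h < i < j on the vertex set. Then K (dimension 2) consists of the simplices:

  0-simplices (10): a, b, c, d, e, f, g, h, i, j
  1-simplices (30): ab, ac, ae, af, ag, ah, bc, be, bf, bg, bi, ce, ch, ci, cj, de, df, dg, dh, di, dj, ef, eg, fh, fi, gh, gi, hi, hj, ij
  2-simplices (20): abf, abg, ace, ach, aef, agh, bce, bci, beg, bfi, chj, cij, def, deg, dfh, dgi, dhj, dij, fhi, ghi

Hence C_0 ≅ Z^10, C_1 ≅ Z^30, C_2 ≅ Z^20.

Boundary ∂_1: C_1 → C_0 maps an edge to its endpoints' difference, ∂[p,q] = q − p. For instance
  ∂ij = j − i.
As a 10×30 matrix over Z this has rank 9, with invariant factors (1,1,1,1,1,1,1,1,1).

Boundary ∂_2: C_2 → C_1 maps a triangle to the signed sum of its edges. For instance
  ∂abg = bg − ag + ab,
  ∂chj = hj − cj + ch.
As a 30×20 matrix over Z this has rank 20, with invariant factors (1,1,1,1,1,1,1,1,1,1,1,1,1,1,1,1,1,1,1,2).

Now H_k = ker ∂_k / im ∂_{k+1}, so:

  H_0: rank C_0 − rank ∂_1 = 10 − 9 = 1, and the invariant factors of ∂_1 are all 1, so H_0 ≅ Z.
  H_1: rank ker ∂_1 − rank ∂_2 = (30 − 9) − 20 = 1, and ∂_2 has invariant factor 2 > 1, so H_1 ≅ Z ⊕ Z/2.
  H_2: rank ker ∂_2 − rank ∂_3 = (20 − 20) − 0 = 0, and there is no ∂_3, so H_2 ≅ 0.

(K is a triangulation of the Klein bottle.)

H_0 ≅ Z,  H_1 ≅ Z ⊕ Z/2,  H_2 = 0.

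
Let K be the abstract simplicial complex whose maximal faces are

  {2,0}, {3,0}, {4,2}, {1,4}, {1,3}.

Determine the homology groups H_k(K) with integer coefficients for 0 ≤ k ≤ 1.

H_0 ≅ Z,  H_1 ≅ Z.

Take the total order 0 < 1 < 2 < 3 < 4 on the vertex set. Then K (dimension 1) consists of the simplices:

  0-simplices (5): [0], [1], [2], [3], [4]
  1-simplices (5): [0,2], [0,3], [1,3], [1,4], [2,4]

giving chain groups C_0 ≅ Z^5, C_1 ≅ Z^5.

Boundary ∂_1: C_1 → C_0 maps an edge to its endpoints' difference, ∂[p,q] = q − p.
As a 5×5 matrix over Z this has rank 4, with invariant factors (1,1,1,1).

Computing H_k = (kernel of ∂_k) / (image of ∂_{k+1}):

  H_0: rank C_0 − rank ∂_1 = 5 − 4 = 1, and the invariant factors of ∂_1 are all 1, so H_0 = Z.
  H_1: rank ker ∂_1 − rank ∂_2 = (5 − 4) − 0 = 1, and there is no ∂_2, so H_1 = Z.

As a check, the Euler characteristic is 5 − 5 = 0, which agrees with 1 − 1 = 0.
(K is a triangulation of the circle S^1.)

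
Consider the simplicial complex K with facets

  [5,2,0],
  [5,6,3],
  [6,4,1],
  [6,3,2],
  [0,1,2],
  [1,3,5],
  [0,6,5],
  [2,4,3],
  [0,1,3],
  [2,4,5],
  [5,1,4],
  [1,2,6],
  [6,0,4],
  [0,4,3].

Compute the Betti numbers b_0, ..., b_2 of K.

b_0 = 1, b_1 = 2, b_2 = 1.

Fix the vertex order 0 < 1 < 2 < 3 < 4 < 5 < 6 and write every simplex with vertices in increasing order. Then dim K = 2 and the simplices of K are:

  0-simplices (7): [0], [1], [2], [3], [4], [5], [6]
  1-simplices (21): [0,1], [0,2], [0,3], [0,4], [0,5], [0,6], [1,2], [1,3], [1,4], [1,5], [1,6], [2,3], [2,4], [2,5], [2,6], [3,4], [3,5], [3,6], [4,5], [4,6], [5,6]
  2-simplices (14): [0,1,2], [0,1,3], [0,2,5], [0,3,4], [0,4,6], [0,5,6], [1,2,6], [1,3,5], [1,4,5], [1,4,6], [2,3,4], [2,3,6], [2,4,5], [3,5,6]

so the chain groups are C_0 ≅ Z^7, C_1 ≅ Z^21, C_2 ≅ Z^14.

Boundary ∂_1: C_1 → C_0 maps an edge to its endpoints' difference, ∂[p,q] = q − p. For instance
  ∂[2,4] = [4] − [2].
The resulting 7×21 matrix has rank 6, and its Smith normal form has invariant factors (1,1,1,1,1,1).

Boundary ∂_2: C_2 → C_1 sends each 2-simplex [p,q,r] to [q,r] − [p,r] + [p,q]. For instance
  ∂[2,4,5] = [4,5] − [2,5] + [2,4],
  ∂[0,1,3] = [1,3] − [0,3] + [0,1].
This gives a 21×14 integer matrix of rank 13; reducing to Smith normal form yields diagonal entries (1,1,1,1,1,1,1,1,1,1,1,1,1).

Reading off H_k = ker ∂_k / im ∂_{k+1}:

  H_0: rank C_0 − rank ∂_1 = 7 − 6 = 1, and the invariant factors of ∂_1 are all 1, so H_0 ≅ Z.
  H_1: rank ker ∂_1 − rank ∂_2 = (21 − 6) − 13 = 2, and the invariant factors of ∂_2 are all 1, so H_1 ≅ Z^2.
  H_2: rank ker ∂_2 − rank ∂_3 = (14 − 13) − 0 = 1, and there is no ∂_3, so H_2 ≅ Z.

(K is a triangulation of the torus T^2.)

Hence the Betti numbers are b_0 = 1, b_1 = 2, b_2 = 1.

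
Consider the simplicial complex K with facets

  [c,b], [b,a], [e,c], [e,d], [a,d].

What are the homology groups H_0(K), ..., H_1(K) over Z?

Fix the vertex order a < b < c < d < e and write every simplex with vertices in increasing order. Then dim K = 1 and the simplices of K are:

  0-simplices (5): a, b, c, d, e
  1-simplices (5): ab, ad, bc, ce, de

Hence C_0 ≅ Z^5, C_1 ≅ Z^5.

∂_1: C_1 → C_0 is given by ∂[p,q] = [q] − [p]. For instance
  ∂bc = c − b.
This gives a 5×5 integer matrix of rank 4; reducing to Smith normal form yields diagonal entries (1,1,1,1).

From H_k ≅ ker(∂_k) / im(∂_{k+1}) we obtain:

  H_0: rank C_0 − rank ∂_1 = 5 − 4 = 1, and the invariant factors of ∂_1 are all 1, so H_0 = Z.
  H_1: rank ker ∂_1 − rank ∂_2 = (5 − 4) − 0 = 1, and there is no ∂_2, so H_1 = Z.

H_0 = Z,  H_1 = Z.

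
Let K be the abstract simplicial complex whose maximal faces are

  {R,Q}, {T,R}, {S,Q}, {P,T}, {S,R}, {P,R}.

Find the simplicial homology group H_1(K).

K has 5 vertices, 6 edges.
rank ∂_1 = 4, rank ∂_2 = 0 ⇒ b_1 = 6 − 4 − 0 = 2. So H_1 ≅ Z^2.

H_1 ≅ Z^2.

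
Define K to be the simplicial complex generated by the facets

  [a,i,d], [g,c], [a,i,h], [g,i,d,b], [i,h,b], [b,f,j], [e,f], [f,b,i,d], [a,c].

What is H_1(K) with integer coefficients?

H_1 = Z.

We work with the vertex ordering a < b < c < d < e < f < g < h < i < j. The simplices of K, each written with vertices in increasing order, are:

  0-simplices (10): a, b, c, d, e, f, g, h, i, j
  1-simplices (19): ac, ad, ah, ai, bd, bf, bg, bh, bi, bj, cg, df, dg, di, ef, fi, fj, gi, hi
  2-simplices (11): adi, ahi, bdf, bdg, bdi, bfi, bfj, bgi, bhi, dfi, dgi
  3-simplices (2): bdfi, bdgi

Hence C_0 ≅ Z^10, C_1 ≅ Z^19, C_2 ≅ Z^11, C_3 ≅ Z^2.

The boundary map ∂_1: C_1 → C_0 maps an edge to its endpoints' difference, ∂[p,q] = q − p.
This gives a 10×19 integer matrix of rank 9; reducing to Smith normal form yields diagonal entries (1,1,1,1,1,1,1,1,1).

The boundary map ∂_2: C_2 → C_1 sends each 2-simplex [p,q,r] to [q,r] − [p,r] + [p,q]. For instance
  ∂bdf = df − bf + bd,
  ∂dgi = gi − di + dg.
The resulting 19×11 matrix has rank 9, and its Smith normal form has invariant factors (1,1,1,1,1,1,1,1,1).

Boundary ∂_3: C_3 → C_2 sends each 3-simplex σ to the alternating sum Σ_i (−1)^i (σ with its i-th vertex removed). For instance
  ∂bdgi = dgi − bgi + bdi − bdg,
  ∂bdfi = dfi − bfi + bdi − bdf.
The 11×2 boundary matrix has rank 2 and Smith normal form diag(1,1).

From H_k ≅ ker(∂_k) / im(∂_{k+1}) we obtain:

  H_1: rank ker ∂_1 − rank ∂_2 = (19 − 9) − 9 = 1, and the invariant factors of ∂_2 are all 1, so H_1 = Z.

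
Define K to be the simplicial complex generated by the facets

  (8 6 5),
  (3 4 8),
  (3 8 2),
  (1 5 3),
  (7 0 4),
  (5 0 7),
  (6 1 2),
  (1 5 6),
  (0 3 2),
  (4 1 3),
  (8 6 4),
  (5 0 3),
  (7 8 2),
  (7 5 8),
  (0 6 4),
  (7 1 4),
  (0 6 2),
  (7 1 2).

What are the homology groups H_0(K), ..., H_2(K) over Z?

H_0 = Z,  H_1 = Z^2,  H_2 = Z.

We work with the vertex ordering 0 < 1 < 2 < 3 < 4 < 5 < 6 < 7 < 8. The simplices of K, each written with vertices in increasing order, are:

  0-simplices (9): [0], [1], [2], [3], [4], [5], [6], [7], [8]
  1-simplices (27): (27 of them)
  2-simplices (18): [0,2,3], [0,2,6], [0,3,5], [0,4,6], [0,4,7], [0,5,7], [1,2,6], [1,2,7], [1,3,4], [1,3,5], [1,4,7], [1,5,6], [2,3,8], [2,7,8], [3,4,8], [4,6,8], [5,6,8], [5,7,8]

giving chain groups C_0 ≅ Z^9, C_1 ≅ Z^27, C_2 ≅ Z^18.

∂_1: C_1 → C_0 is given by ∂[p,q] = [q] − [p]. For instance
  ∂[2,3] = [3] − [2].
This gives a 9×27 integer matrix of rank 8; reducing to Smith normal form yields diagonal entries (1,1,1,1,1,1,1,1).

The boundary map ∂_2: C_2 → C_1 sends each 2-simplex [p,q,r] to [q,r] − [p,r] + [p,q]. For instance
  ∂[1,3,4] = [3,4] − [1,4] + [1,3],
  ∂[5,6,8] = [6,8] − [5,8] + [5,6].
The 27×18 boundary matrix has rank 17 and Smith normal form diag(1,1,1,1,1,1,1,1,1,1,1,1,1,1,1,1,1).

Reading off H_k = ker ∂_k / im ∂_{k+1}:

  H_0: rank C_0 − rank ∂_1 = 9 − 8 = 1, and the invariant factors of ∂_1 are all 1, so H_0 = Z.
  H_1: rank ker ∂_1 − rank ∂_2 = (27 − 8) − 17 = 2, and the invariant factors of ∂_2 are all 1, so H_1 = Z^2.
  H_2: rank ker ∂_2 − rank ∂_3 = (18 − 17) − 0 = 1, and there is no ∂_3, so H_2 = Z.

As a check, the Euler characteristic is 9 − 27 + 18 = 0, which agrees with 1 − 2 + 1 = 0.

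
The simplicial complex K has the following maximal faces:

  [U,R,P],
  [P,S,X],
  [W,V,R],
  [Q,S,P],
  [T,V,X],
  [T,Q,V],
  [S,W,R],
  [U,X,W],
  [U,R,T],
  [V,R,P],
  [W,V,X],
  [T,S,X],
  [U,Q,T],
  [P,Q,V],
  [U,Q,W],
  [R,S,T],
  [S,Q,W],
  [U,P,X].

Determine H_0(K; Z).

H_0 = Z.

Take the total order P < Q < R < S < T < U < V < W < X on the vertex set. Then K (dimension 2) consists of the simplices:

  0-simplices (9): P, Q, R, S, T, U, V, W, X
  1-simplices (27): PQ, PR, PS, PU, PV, PX, QS, QT, QU, QV, QW, RS, RT, RU, RV, RW, ST, SW, SX, TU, TV, TX, UW, UX, VW, VX, WX
  2-simplices (18): PQS, PQV, PRU, PRV, PSX, PUX, QSW, QTU, QTV, QUW, RST, RSW, RTU, RVW, STX, TVX, UWX, VWX

so the chain groups are C_0 ≅ Z^9, C_1 ≅ Z^27, C_2 ≅ Z^18.

Boundary ∂_1: C_1 → C_0 is given by ∂[p,q] = [q] − [p].
As a 9×27 matrix over Z this has rank 8, with invariant factors (1,1,1,1,1,1,1,1).

The boundary map ∂_2: C_2 → C_1 acts by ∂[p,q,r] = [q,r] − [p,r] + [p,q]. For instance
  ∂STX = TX − SX + ST,
  ∂PQV = QV − PV + PQ.
The resulting 27×18 matrix has rank 17, and its Smith normal form has invariant factors (1,1,1,1,1,1,1,1,1,1,1,1,1,1,1,1,1).

Now H_k = ker ∂_k / im ∂_{k+1}, so:

  H_0: rank C_0 − rank ∂_1 = 9 − 8 = 1, and the invariant factors of ∂_1 are all 1, so H_0 ≅ Z.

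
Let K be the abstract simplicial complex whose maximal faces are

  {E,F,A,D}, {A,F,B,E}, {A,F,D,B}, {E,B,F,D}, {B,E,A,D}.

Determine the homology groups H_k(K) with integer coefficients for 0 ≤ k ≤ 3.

Fix the vertex order A < B < D < E < F and write every simplex with vertices in increasing order. Then dim K = 3 and the simplices of K are:

  0-simplices (5): A, B, D, E, F
  1-simplices (10): AB, AD, AE, AF, BD, BE, BF, DE, DF, EF
  2-simplices (10): ABD, ABE, ABF, ADE, ADF, AEF, BDE, BDF, BEF, DEF
  3-simplices (5): ABDE, ABDF, ABEF, ADEF, BDEF

giving chain groups C_0 ≅ Z^5, C_1 ≅ Z^10, C_2 ≅ Z^10, C_3 ≅ Z^5.

∂_1: C_1 → C_0 sends each edge [p,q] (with p < q) to q − p. For instance
  ∂AD = D − A.
As a 5×10 matrix over Z this has rank 4, with invariant factors (1,1,1,1).

∂_2: C_2 → C_1 acts by ∂[p,q,r] = [q,r] − [p,r] + [p,q]. For instance
  ∂ADE = DE − AE + AD,
  ∂ABF = BF − AF + AB.
The 10×10 boundary matrix has rank 6 and Smith normal form diag(1,1,1,1,1,1).

Boundary ∂_3: C_3 → C_2 sends each 3-simplex σ to the alternating sum Σ_i (−1)^i (σ with its i-th vertex removed). For instance
  ∂BDEF = DEF − BEF + BDF − BDE,
  ∂ABDF = BDF − ADF + ABF − ABD.
The 10×5 boundary matrix has rank 4 and Smith normal form diag(1,1,1,1).

Now H_k = ker ∂_k / im ∂_{k+1}, so:

  H_0: rank C_0 − rank ∂_1 = 5 − 4 = 1, and the invariant factors of ∂_1 are all 1, so H_0 = Z.
  H_1: rank ker ∂_1 − rank ∂_2 = (10 − 4) − 6 = 0, and the invariant factors of ∂_2 are all 1, so H_1 = 0.
  H_2: rank ker ∂_2 − rank ∂_3 = (10 − 6) − 4 = 0, and the invariant factors of ∂_3 are all 1, so H_2 = 0.
  H_3: rank ker ∂_3 − rank ∂_4 = (5 − 4) − 0 = 1, and there is no ∂_4, so H_3 = Z.

(K is a triangulation of the 3-sphere S^3.)

H_0 = Z,  H_1 = 0,  H_2 = 0,  H_3 = Z.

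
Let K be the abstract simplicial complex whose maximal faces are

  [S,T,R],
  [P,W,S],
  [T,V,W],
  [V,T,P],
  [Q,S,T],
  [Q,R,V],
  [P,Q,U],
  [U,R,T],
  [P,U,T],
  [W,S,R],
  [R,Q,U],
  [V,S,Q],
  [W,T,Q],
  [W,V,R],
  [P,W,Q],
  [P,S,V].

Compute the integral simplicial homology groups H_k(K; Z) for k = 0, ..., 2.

K has 8 vertices, 24 edges, 16 triangles.
rank ∂_0 = 0, rank ∂_1 = 7 ⇒ b_0 = 8 − 0 − 7 = 1; all invariant factors of ∂_1 are 1 so no torsion. So H_0 ≅ Z.
rank ∂_1 = 7, rank ∂_2 = 15 ⇒ b_1 = 24 − 7 − 15 = 2; all invariant factors of ∂_2 are 1 so no torsion. So H_1 ≅ Z^2.
rank ∂_2 = 15, rank ∂_3 = 0 ⇒ b_2 = 16 − 15 − 0 = 1. So H_2 ≅ Z.

H_0 ≅ Z,  H_1 ≅ Z^2,  H_2 ≅ Z.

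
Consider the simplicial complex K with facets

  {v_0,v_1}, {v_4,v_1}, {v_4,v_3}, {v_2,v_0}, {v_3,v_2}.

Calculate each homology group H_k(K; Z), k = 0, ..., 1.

We work with the vertex ordering v_0 < v_1 < v_2 < v_3 < v_4. The simplices of K, each written with vertices in increasing order, are:

  0-simplices (5): [v_0], [v_1], [v_2], [v_3], [v_4]
  1-simplices (5): [v_0,v_1], [v_0,v_2], [v_1,v_4], [v_2,v_3], [v_3,v_4]

giving chain groups C_0 ≅ Z^5, C_1 ≅ Z^5.

∂_1: C_1 → C_0 maps an edge to its endpoints' difference, ∂[p,q] = q − p. For instance
  ∂[v_3,v_4] = [v_4] − [v_3].
The resulting 5×5 matrix has rank 4, and its Smith normal form has invariant factors (1,1,1,1).

From H_k ≅ ker(∂_k) / im(∂_{k+1}) we obtain:

  H_0: rank C_0 − rank ∂_1 = 5 − 4 = 1, and the invariant factors of ∂_1 are all 1, so H_0 = Z.
  H_1: rank ker ∂_1 − rank ∂_2 = (5 − 4) − 0 = 1, and there is no ∂_2, so H_1 = Z.

(K is a triangulation of the circle S^1.)

H_0 = Z,  H_1 = Z.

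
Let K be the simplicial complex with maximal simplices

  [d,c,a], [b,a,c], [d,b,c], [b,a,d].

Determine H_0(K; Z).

K has 4 vertices, 6 edges, 4 triangles.
rank ∂_0 = 0, rank ∂_1 = 3 ⇒ b_0 = 4 − 0 − 3 = 1; all invariant factors of ∂_1 are 1 so no torsion. So H_0 = Z.

H_0 ≅ Z.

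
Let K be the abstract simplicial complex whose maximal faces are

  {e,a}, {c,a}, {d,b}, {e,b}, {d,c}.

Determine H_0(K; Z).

H_0 = Z.

Take the total order a < b < c < d < e on the vertex set. Then K (dimension 1) consists of the simplices:

  0-simplices (5): a, b, c, d, e
  1-simplices (5): ac, ae, bd, be, cd

so the chain groups are C_0 ≅ Z^5, C_1 ≅ Z^5.

Boundary ∂_1: C_1 → C_0 is given by ∂[p,q] = [q] − [p]. For instance
  ∂ac = c − a.
The resulting 5×5 matrix has rank 4, and its Smith normal form has invariant factors (1,1,1,1).

From H_k ≅ ker(∂_k) / im(∂_{k+1}) we obtain:

  H_0: rank C_0 − rank ∂_1 = 5 − 4 = 1, and the invariant factors of ∂_1 are all 1, so H_0 = Z.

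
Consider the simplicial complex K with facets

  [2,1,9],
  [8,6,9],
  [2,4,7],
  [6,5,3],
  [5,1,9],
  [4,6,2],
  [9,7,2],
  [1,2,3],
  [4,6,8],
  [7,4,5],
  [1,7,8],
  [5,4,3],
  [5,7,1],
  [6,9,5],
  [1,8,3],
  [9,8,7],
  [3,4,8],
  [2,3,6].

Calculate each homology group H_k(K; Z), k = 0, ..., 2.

Fix the vertex order 1 < 2 < 3 < 4 < 5 < 6 < 7 < 8 < 9 and write every simplex with vertices in increasing order. Then dim K = 2 and the simplices of K are:

  0-simplices (9): [1], [2], [3], [4], [5], [6], [7], [8], [9]
  1-simplices (27): (27 of them)
  2-simplices (18): [1,2,3], [1,2,9], [1,3,8], [1,5,7], [1,5,9], [1,7,8], [2,3,6], [2,4,6], [2,4,7], [2,7,9], [3,4,5], [3,4,8], [3,5,6], [4,5,7], [4,6,8], [5,6,9], [6,8,9], [7,8,9]

Hence C_0 ≅ Z^9, C_1 ≅ Z^27, C_2 ≅ Z^18.

Boundary ∂_1: C_1 → C_0 sends each edge [p,q] (with p < q) to q − p.
The resulting 9×27 matrix has rank 8, and its Smith normal form has invariant factors (1,1,1,1,1,1,1,1).

The boundary map ∂_2: C_2 → C_1 maps a triangle to the signed sum of its edges. For instance
  ∂[4,6,8] = [6,8] − [4,8] + [4,6],
  ∂[1,2,3] = [2,3] − [1,3] + [1,2].
As a 27×18 matrix over Z this has rank 18, with invariant factors (1,1,1,1,1,1,1,1,1,1,1,1,1,1,1,1,1,2).

Now H_k = ker ∂_k / im ∂_{k+1}, so:

  H_0: rank C_0 − rank ∂_1 = 9 − 8 = 1, and the invariant factors of ∂_1 are all 1, so H_0 ≅ Z.
  H_1: rank ker ∂_1 − rank ∂_2 = (27 − 8) − 18 = 1, and ∂_2 has invariant factor 2 > 1, so H_1 ≅ Z ⊕ Z_2.
  H_2: rank ker ∂_2 − rank ∂_3 = (18 − 18) − 0 = 0, and there is no ∂_3, so H_2 ≅ 0.

As a check, the Euler characteristic is 9 − 27 + 18 = 0, which agrees with 1 − 1 + 0 = 0.

H_0 ≅ Z,  H_1 ≅ Z ⊕ Z_2,  H_2 = 0.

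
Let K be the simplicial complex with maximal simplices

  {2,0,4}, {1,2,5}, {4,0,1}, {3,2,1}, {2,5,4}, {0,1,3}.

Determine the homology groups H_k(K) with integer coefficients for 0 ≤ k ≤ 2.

K has 6 vertices, 12 edges, 6 triangles.
rank ∂_0 = 0, rank ∂_1 = 5 ⇒ b_0 = 6 − 0 − 5 = 1; all invariant factors of ∂_1 are 1 so no torsion. So H_0 = Z.
rank ∂_1 = 5, rank ∂_2 = 6 ⇒ b_1 = 12 − 5 − 6 = 1; all invariant factors of ∂_2 are 1 so no torsion. So H_1 = Z.
rank ∂_2 = 6, rank ∂_3 = 0 ⇒ b_2 = 6 − 6 − 0 = 0. So H_2 = 0.

H_0 ≅ Z,  H_1 ≅ Z,  H_2 = 0.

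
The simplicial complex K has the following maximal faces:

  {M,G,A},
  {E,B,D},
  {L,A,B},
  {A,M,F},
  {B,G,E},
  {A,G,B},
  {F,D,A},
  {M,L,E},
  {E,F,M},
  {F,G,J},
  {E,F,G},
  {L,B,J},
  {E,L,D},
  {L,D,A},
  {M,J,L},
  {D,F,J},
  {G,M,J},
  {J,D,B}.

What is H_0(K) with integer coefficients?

H_0 = Z.

Take the total order A < B < D < E < F < G < J < L < M on the vertex set. Then K (dimension 2) consists of the simplices:

  0-simplices (9): A, B, D, E, F, G, J, L, M
  1-simplices (27): AB, AD, AF, AG, AL, AM, BD, BE, BG, BJ, BL, DE, DF, DJ, DL, EF, EG, EL, EM, FG, FJ, FM, GJ, GM, JL, JM, LM
  2-simplices (18): ABG, ABL, ADF, ADL, AFM, AGM, BDE, BDJ, BEG, BJL, DEL, DFJ, EFG, EFM, ELM, FGJ, GJM, JLM

so the chain groups are C_0 ≅ Z^9, C_1 ≅ Z^27, C_2 ≅ Z^18.

∂_1: C_1 → C_0 is given by ∂[p,q] = [q] − [p]. For instance
  ∂AD = D − A.
The resulting 9×27 matrix has rank 8, and its Smith normal form has invariant factors (1,1,1,1,1,1,1,1).

Boundary ∂_2: C_2 → C_1 sends each 2-simplex [p,q,r] to [q,r] − [p,r] + [p,q]. For instance
  ∂BJL = JL − BL + BJ,
  ∂BDJ = DJ − BJ + BD.
The 27×18 boundary matrix has rank 18 and Smith normal form diag(1,1,1,1,1,1,1,1,1,1,1,1,1,1,1,1,1,2).

Reading off H_k = ker ∂_k / im ∂_{k+1}:

  H_0: rank C_0 − rank ∂_1 = 9 − 8 = 1, and the invariant factors of ∂_1 are all 1, so H_0 ≅ Z.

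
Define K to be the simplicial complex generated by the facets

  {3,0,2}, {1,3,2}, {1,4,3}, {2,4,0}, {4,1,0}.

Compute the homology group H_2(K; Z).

H_2 ≅ 0.

Fix the vertex order 0 < 1 < 2 < 3 < 4 and write every simplex with vertices in increasing order. Then dim K = 2 and the simplices of K are:

  0-simplices (5): [0], [1], [2], [3], [4]
  1-simplices (10): [0,1], [0,2], [0,3], [0,4], [1,2], [1,3], [1,4], [2,3], [2,4], [3,4]
  2-simplices (5): [0,1,4], [0,2,3], [0,2,4], [1,2,3], [1,3,4]

giving chain groups C_0 ≅ Z^5, C_1 ≅ Z^10, C_2 ≅ Z^5.

∂_1: C_1 → C_0 sends each edge [p,q] (with p < q) to q − p.
The resulting 5×10 matrix has rank 4, and its Smith normal form has invariant factors (1,1,1,1).

Boundary ∂_2: C_2 → C_1 maps a triangle to the signed sum of its edges. For instance
  ∂[1,2,3] = [2,3] − [1,3] + [1,2],
  ∂[0,2,4] = [2,4] − [0,4] + [0,2].
This gives a 10×5 integer matrix of rank 5; reducing to Smith normal form yields diagonal entries (1,1,1,1,1).

Computing H_k = (kernel of ∂_k) / (image of ∂_{k+1}):

  H_2: rank ker ∂_2 − rank ∂_3 = (5 − 5) − 0 = 0, and there is no ∂_3, so H_2 = 0.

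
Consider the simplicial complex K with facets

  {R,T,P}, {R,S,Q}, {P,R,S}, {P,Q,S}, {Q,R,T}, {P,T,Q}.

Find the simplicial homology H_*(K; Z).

Take the total order P < Q < R < S < T on the vertex set. Then K (dimension 2) consists of the simplices:

  0-simplices (5): P, Q, R, S, T
  1-simplices (9): PQ, PR, PS, PT, QR, QS, QT, RS, RT
  2-simplices (6): PQS, PQT, PRS, PRT, QRS, QRT

giving chain groups C_0 ≅ Z^5, C_1 ≅ Z^9, C_2 ≅ Z^6.

The boundary map ∂_1: C_1 → C_0 is given by ∂[p,q] = [q] − [p].
The resulting 5×9 matrix has rank 4, and its Smith normal form has invariant factors (1,1,1,1).

The boundary map ∂_2: C_2 → C_1 acts by ∂[p,q,r] = [q,r] − [p,r] + [p,q]. For instance
  ∂PQS = QS − PS + PQ,
  ∂PRT = RT − PT + PR.
The 9×6 boundary matrix has rank 5 and Smith normal form diag(1,1,1,1,1).

Now H_k = ker ∂_k / im ∂_{k+1}, so:

  H_0: rank C_0 − rank ∂_1 = 5 − 4 = 1, and the invariant factors of ∂_1 are all 1, so H_0 = Z.
  H_1: rank ker ∂_1 − rank ∂_2 = (9 − 4) − 5 = 0, and the invariant factors of ∂_2 are all 1, so H_1 = 0.
  H_2: rank ker ∂_2 − rank ∂_3 = (6 − 5) − 0 = 1, and there is no ∂_3, so H_2 = Z.

As a check, the Euler characteristic is 5 − 9 + 6 = 2, which agrees with 1 − 0 + 1 = 2.
(K is a triangulation of the 2-sphere S^2.)

H_0 = Z,  H_1 = 0,  H_2 = Z.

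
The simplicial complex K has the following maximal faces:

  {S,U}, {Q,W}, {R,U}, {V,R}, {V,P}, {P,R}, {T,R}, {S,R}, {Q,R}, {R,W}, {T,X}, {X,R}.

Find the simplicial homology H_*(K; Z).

Order the vertices as P < Q < R < S < T < U < V < W < X. Listing each simplex with vertices in this order, K has dimension 1 with simplices:

  0-simplices (9): P, Q, R, S, T, U, V, W, X
  1-simplices (12): PR, PV, QR, QW, RS, RT, RU, RV, RW, RX, SU, TX

giving chain groups C_0 ≅ Z^9, C_1 ≅ Z^12.

∂_1: C_1 → C_0 maps an edge to its endpoints' difference, ∂[p,q] = q − p. For instance
  ∂PR = R − P.
The resulting 9×12 matrix has rank 8, and its Smith normal form has invariant factors (1,1,1,1,1,1,1,1).

Reading off H_k = ker ∂_k / im ∂_{k+1}:

  H_0: rank C_0 − rank ∂_1 = 9 − 8 = 1, and the invariant factors of ∂_1 are all 1, so H_0 ≅ Z.
  H_1: rank ker ∂_1 − rank ∂_2 = (12 − 8) − 0 = 4, and there is no ∂_2, so H_1 ≅ Z^4.

As a check, the Euler characteristic is 9 − 12 = -3, which agrees with 1 − 4 = -3.
(K is a triangulation of a wedge of 4 circles.)

H_0 = Z,  H_1 = Z^4.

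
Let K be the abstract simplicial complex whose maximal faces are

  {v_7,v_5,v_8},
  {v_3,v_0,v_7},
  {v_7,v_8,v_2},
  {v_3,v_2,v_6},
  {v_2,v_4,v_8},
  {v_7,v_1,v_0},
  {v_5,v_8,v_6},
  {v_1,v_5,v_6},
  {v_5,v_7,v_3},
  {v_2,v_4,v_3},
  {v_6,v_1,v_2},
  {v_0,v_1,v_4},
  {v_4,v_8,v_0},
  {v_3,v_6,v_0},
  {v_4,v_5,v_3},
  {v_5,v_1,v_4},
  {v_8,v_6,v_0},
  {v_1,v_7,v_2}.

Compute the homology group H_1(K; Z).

H_1 = Z^2.

Take the total order v_0 < v_1 < v_2 < v_3 < v_4 < v_5 < v_6 < v_7 < v_8 on the vertex set. Then K (dimension 2) consists of the simplices:

  0-simplices (9): [v_0], [v_1], [v_2], [v_3], [v_4], [v_5], [v_6], [v_7], [v_8]
  1-simplices (27): (27 of them)
  2-simplices (18): (18 of them)

giving chain groups C_0 ≅ Z^9, C_1 ≅ Z^27, C_2 ≅ Z^18.

Boundary ∂_1: C_1 → C_0 sends each edge [p,q] (with p < q) to q − p. For instance
  ∂[v_2,v_3] = [v_3] − [v_2].
This gives a 9×27 integer matrix of rank 8; reducing to Smith normal form yields diagonal entries (1,1,1,1,1,1,1,1).

The boundary map ∂_2: C_2 → C_1 sends each 2-simplex [p,q,r] to [q,r] − [p,r] + [p,q]. For instance
  ∂[v_1,v_5,v_6] = [v_5,v_6] − [v_1,v_6] + [v_1,v_5],
  ∂[v_0,v_1,v_7] = [v_1,v_7] − [v_0,v_7] + [v_0,v_1].
The 27×18 boundary matrix has rank 17 and Smith normal form diag(1,1,1,1,1,1,1,1,1,1,1,1,1,1,1,1,1).

Computing H_k = (kernel of ∂_k) / (image of ∂_{k+1}):

  H_1: rank ker ∂_1 − rank ∂_2 = (27 − 8) − 17 = 2, and the invariant factors of ∂_2 are all 1, so H_1 ≅ Z^2.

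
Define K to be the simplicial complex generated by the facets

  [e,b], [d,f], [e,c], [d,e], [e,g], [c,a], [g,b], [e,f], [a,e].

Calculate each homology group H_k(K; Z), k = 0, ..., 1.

Fix the vertex order a < b < c < d < e < f < g and write every simplex with vertices in increasing order. Then dim K = 1 and the simplices of K are:

  0-simplices (7): a, b, c, d, e, f, g
  1-simplices (9): ac, ae, be, bg, ce, de, df, ef, eg

giving chain groups C_0 ≅ Z^7, C_1 ≅ Z^9.

Boundary ∂_1: C_1 → C_0 maps an edge to its endpoints' difference, ∂[p,q] = q − p. For instance
  ∂de = e − d.
The resulting 7×9 matrix has rank 6, and its Smith normal form has invariant factors (1,1,1,1,1,1).

Now H_k = ker ∂_k / im ∂_{k+1}, so:

  H_0: rank C_0 − rank ∂_1 = 7 − 6 = 1, and the invariant factors of ∂_1 are all 1, so H_0 ≅ Z.
  H_1: rank ker ∂_1 − rank ∂_2 = (9 − 6) − 0 = 3, and there is no ∂_2, so H_1 ≅ Z^3.

(K is a triangulation of a wedge of 3 circles.)

H_0 = Z,  H_1 = Z^3.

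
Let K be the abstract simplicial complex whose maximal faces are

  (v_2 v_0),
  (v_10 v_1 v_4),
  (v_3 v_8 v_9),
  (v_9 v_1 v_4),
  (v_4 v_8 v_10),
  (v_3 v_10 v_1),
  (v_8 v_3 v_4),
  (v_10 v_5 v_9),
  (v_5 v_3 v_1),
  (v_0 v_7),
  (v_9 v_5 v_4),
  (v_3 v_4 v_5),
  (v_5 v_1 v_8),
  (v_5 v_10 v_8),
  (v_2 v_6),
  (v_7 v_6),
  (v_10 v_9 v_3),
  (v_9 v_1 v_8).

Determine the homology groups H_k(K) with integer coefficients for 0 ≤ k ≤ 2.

H_0 = Z^2,  H_1 = Z^3,  H_2 = Z.

Fix the vertex order v_0 < v_1 < v_2 < v_3 < v_4 < v_5 < v_6 < v_7 < v_8 < v_9 < v_10 and write every simplex with vertices in increasing order. Then dim K = 2 and the simplices of K are:

  0-simplices (11): [v_0], [v_1], [v_2], [v_3], [v_4], [v_5], [v_6], [v_7], [v_8], [v_9], [v_10]
  1-simplices (25): (25 of them)
  2-simplices (14): (14 of them)

so the chain groups are C_0 ≅ Z^11, C_1 ≅ Z^25, C_2 ≅ Z^14.

Boundary ∂_1: C_1 → C_0 is given by ∂[p,q] = [q] − [p]. For instance
  ∂[v_3,v_10] = [v_10] − [v_3].
The 11×25 boundary matrix has rank 9 and Smith normal form diag(1,1,1,1,1,1,1,1,1).

The boundary map ∂_2: C_2 → C_1 maps a triangle to the signed sum of its edges. For instance
  ∂[v_3,v_9,v_10] = [v_9,v_10] − [v_3,v_10] + [v_3,v_9],
  ∂[v_5,v_8,v_10] = [v_8,v_10] − [v_5,v_10] + [v_5,v_8].
The resulting 25×14 matrix has rank 13, and its Smith normal form has invariant factors (1,1,1,1,1,1,1,1,1,1,1,1,1).

Reading off H_k = ker ∂_k / im ∂_{k+1}:

  H_0: rank C_0 − rank ∂_1 = 11 − 9 = 2, and the invariant factors of ∂_1 are all 1, so H_0 = Z^2.
  H_1: rank ker ∂_1 − rank ∂_2 = (25 − 9) − 13 = 3, and the invariant factors of ∂_2 are all 1, so H_1 = Z^3.
  H_2: rank ker ∂_2 − rank ∂_3 = (14 − 13) − 0 = 1, and there is no ∂_3, so H_2 = Z.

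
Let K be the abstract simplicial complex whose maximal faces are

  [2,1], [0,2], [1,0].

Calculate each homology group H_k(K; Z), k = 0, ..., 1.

H_0 ≅ Z,  H_1 ≅ Z.

Take the total order 0 < 1 < 2 on the vertex set. Then K (dimension 1) consists of the simplices:

  0-simplices (3): [0], [1], [2]
  1-simplices (3): [0,1], [0,2], [1,2]

giving chain groups C_0 ≅ Z^3, C_1 ≅ Z^3.

Boundary ∂_1: C_1 → C_0 is given by ∂[p,q] = [q] − [p]. For instance
  ∂[1,2] = [2] − [1].
The 3×3 boundary matrix has rank 2 and Smith normal form diag(1,1).

Now H_k = ker ∂_k / im ∂_{k+1}, so:

  H_0: rank C_0 − rank ∂_1 = 3 − 2 = 1, and the invariant factors of ∂_1 are all 1, so H_0 = Z.
  H_1: rank ker ∂_1 − rank ∂_2 = (3 − 2) − 0 = 1, and there is no ∂_2, so H_1 = Z.

(K is a triangulation of the circle S^1.)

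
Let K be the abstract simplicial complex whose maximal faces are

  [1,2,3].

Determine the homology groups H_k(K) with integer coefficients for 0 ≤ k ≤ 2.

H_0 ≅ Z,  H_1 = 0,  H_2 = 0.

K has 3 vertices, 3 edges, 1 triangle.
rank ∂_0 = 0, rank ∂_1 = 2 ⇒ b_0 = 3 − 0 − 2 = 1; all invariant factors of ∂_1 are 1 so no torsion. So H_0 = Z.
rank ∂_1 = 2, rank ∂_2 = 1 ⇒ b_1 = 3 − 2 − 1 = 0; all invariant factors of ∂_2 are 1 so no torsion. So H_1 = 0.
rank ∂_2 = 1, rank ∂_3 = 0 ⇒ b_2 = 1 − 1 − 0 = 0. So H_2 = 0.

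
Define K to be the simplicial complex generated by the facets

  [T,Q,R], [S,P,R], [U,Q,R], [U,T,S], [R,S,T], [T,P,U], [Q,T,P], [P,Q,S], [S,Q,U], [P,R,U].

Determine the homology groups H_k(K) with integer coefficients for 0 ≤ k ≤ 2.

H_0 ≅ Z,  H_1 ≅ Z/2,  H_2 = 0.

We work with the vertex ordering P < Q < R < S < T < U. The simplices of K, each written with vertices in increasing order, are:

  0-simplices (6): P, Q, R, S, T, U
  1-simplices (15): PQ, PR, PS, PT, PU, QR, QS, QT, QU, RS, RT, RU, ST, SU, TU
  2-simplices (10): PQS, PQT, PRS, PRU, PTU, QRT, QRU, QSU, RST, STU

Hence C_0 ≅ Z^6, C_1 ≅ Z^15, C_2 ≅ Z^10.

∂_1: C_1 → C_0 sends each edge [p,q] (with p < q) to q − p. For instance
  ∂PU = U − P.
As a 6×15 matrix over Z this has rank 5, with invariant factors (1,1,1,1,1).

The boundary map ∂_2: C_2 → C_1 acts by ∂[p,q,r] = [q,r] − [p,r] + [p,q]. For instance
  ∂PRU = RU − PU + PR,
  ∂PTU = TU − PU + PT.
As a 15×10 matrix over Z this has rank 10, with invariant factors (1,1,1,1,1,1,1,1,1,2).

Now H_k = ker ∂_k / im ∂_{k+1}, so:

  H_0: rank C_0 − rank ∂_1 = 6 − 5 = 1, and the invariant factors of ∂_1 are all 1, so H_0 ≅ Z.
  H_1: rank ker ∂_1 − rank ∂_2 = (15 − 5) − 10 = 0, and ∂_2 has invariant factor 2 > 1, so H_1 ≅ Z/2.
  H_2: rank ker ∂_2 − rank ∂_3 = (10 − 10) − 0 = 0, and there is no ∂_3, so H_2 ≅ 0.

As a check, the Euler characteristic is 6 − 15 + 10 = 1, which agrees with 1 − 0 + 0 = 1.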